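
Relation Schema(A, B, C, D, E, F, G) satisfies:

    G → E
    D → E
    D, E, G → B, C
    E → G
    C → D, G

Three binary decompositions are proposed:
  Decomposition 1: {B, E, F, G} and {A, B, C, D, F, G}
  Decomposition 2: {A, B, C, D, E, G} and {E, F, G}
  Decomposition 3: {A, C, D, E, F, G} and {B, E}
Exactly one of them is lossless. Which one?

Decomposition 1

Decomposition 1: common = {B, F, G}, closure = {B, E, F, G} → lossless.
Decomposition 2: common = {E, G}, closure = {E, G} → lossy.
Decomposition 3: common = {E}, closure = {E, G} → lossy.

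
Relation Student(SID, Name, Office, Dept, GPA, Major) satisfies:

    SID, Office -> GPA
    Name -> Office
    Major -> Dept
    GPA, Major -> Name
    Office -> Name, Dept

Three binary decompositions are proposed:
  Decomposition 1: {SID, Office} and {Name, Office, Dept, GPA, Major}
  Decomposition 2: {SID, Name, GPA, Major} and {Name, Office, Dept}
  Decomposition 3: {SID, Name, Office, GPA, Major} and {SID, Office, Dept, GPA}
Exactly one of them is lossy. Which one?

Decomposition 1: common = {Office}, closure = {Name, Office, Dept} → lossy.
Decomposition 2: common = {Name}, closure = {Name, Office, Dept} → lossless.
Decomposition 3: common = {SID, Office, GPA}, closure = {SID, Name, Office, Dept, GPA} → lossless.

Decomposition 1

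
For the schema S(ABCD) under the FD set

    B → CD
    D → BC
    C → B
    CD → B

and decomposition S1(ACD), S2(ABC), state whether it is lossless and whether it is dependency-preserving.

lossless and dependency-preserving

Lossless test: (AC)⁺ = {ABCD}, which contains all of one fragment — lossless.
Dependency preservation: B → CD; D → BC; CD → B are not contained in any single fragment, but the restricted closure of each left-hand side across the fragments still reaches the right-hand side; the remaining FDs each lie inside some fragment. All dependencies are preserved.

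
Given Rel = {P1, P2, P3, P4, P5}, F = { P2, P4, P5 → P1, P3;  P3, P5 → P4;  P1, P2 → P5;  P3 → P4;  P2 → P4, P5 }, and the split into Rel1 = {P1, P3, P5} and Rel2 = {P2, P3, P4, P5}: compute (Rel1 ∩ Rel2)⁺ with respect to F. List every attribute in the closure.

P3, P4, P5

Rel1 ∩ Rel2 = {P3, P5}.
P3, P5 → P4 applies, adding P4
Closure: {P3, P4, P5}.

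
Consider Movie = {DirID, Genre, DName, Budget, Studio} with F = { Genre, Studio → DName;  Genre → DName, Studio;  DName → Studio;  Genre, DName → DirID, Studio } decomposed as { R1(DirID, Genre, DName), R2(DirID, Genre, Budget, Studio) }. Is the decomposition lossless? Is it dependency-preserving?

Lossless test: (DirID, Genre)⁺ = {DirID, Genre, DName, Studio}, which contains all of one fragment — lossless.
Dependency preservation: the restricted closure of {DName} across the fragments never reaches {Studio}, so DName → Studio cannot be enforced without a join — not preserved.

lossless but not dependency-preserving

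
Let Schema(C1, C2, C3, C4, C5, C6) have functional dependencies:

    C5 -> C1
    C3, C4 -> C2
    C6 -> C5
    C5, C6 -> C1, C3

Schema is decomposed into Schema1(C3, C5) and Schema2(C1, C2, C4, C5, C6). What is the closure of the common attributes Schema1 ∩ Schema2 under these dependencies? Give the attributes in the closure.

Schema1 ∩ Schema2 = {C5}.
C5 → C1 applies, adding C1
Closure: {C1, C5}.

C1, C5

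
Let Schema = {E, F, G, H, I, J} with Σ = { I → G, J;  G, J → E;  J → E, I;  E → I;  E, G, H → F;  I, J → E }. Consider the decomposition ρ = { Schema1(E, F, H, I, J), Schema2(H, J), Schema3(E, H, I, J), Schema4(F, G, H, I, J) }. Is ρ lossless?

Chase test. Columns are E, F, G, H, I, J; row i has aⱼ where attribute j ∈ Schemai, else bᵢⱼ.
Initial tableau (one row per fragment):
  row 1: a1 a2 b13 a4 a5 a6
  row 2: b21 b22 b23 a4 b25 a6
  row 3: a1 b32 b33 a4 a5 a6
  row 4: b41 a2 a3 a4 a5 a6
Rows 1 and 3 agree on I; apply I→G, J and equate their G, J entries.
Rows 1 and 4 agree on I; apply I→G, J and equate their G, J entries.
Rows 1 and 4 agree on G, J; apply G, J→E and equate their E entries.
Rows 1 and 2 agree on J; apply J→E, I and equate their E, I entries.
Rows 1 and 3 agree on E, G, H; apply E, G, H→F and equate their F entries.
Rows 1 and 2 agree on I; apply I→G, J and equate their G, J entries.
Rows 1 and 2 agree on E, G, H; apply E, G, H→F and equate their F entries.
Row 1 is now all distinguished symbols — the join is lossless.

Yes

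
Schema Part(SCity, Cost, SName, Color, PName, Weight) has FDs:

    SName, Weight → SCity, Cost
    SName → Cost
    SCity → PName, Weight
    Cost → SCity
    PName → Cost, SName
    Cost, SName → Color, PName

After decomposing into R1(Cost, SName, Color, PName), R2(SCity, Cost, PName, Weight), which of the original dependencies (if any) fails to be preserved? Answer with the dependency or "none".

none

SName, Weight → SCity, Cost: restricted closure across fragments reaches SCity, Cost.
SName → Cost lies within R1.
SCity → PName, Weight lies within R2.
Cost → SCity lies within R2.
PName → Cost, SName lies within R1.
Cost, SName → Color, PName lies within R1.
Every dependency is enforceable on the fragments, so the decomposition is dependency-preserving.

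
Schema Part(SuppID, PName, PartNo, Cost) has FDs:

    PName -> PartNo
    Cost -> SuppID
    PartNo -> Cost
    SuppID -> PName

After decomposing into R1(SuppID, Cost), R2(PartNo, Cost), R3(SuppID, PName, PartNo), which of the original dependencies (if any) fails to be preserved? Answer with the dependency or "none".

PName → PartNo lies within R3.
Cost → SuppID lies within R1.
PartNo → Cost lies within R2.
SuppID → PName lies within R3.
Every dependency is enforceable on the fragments, so the decomposition is dependency-preserving.

none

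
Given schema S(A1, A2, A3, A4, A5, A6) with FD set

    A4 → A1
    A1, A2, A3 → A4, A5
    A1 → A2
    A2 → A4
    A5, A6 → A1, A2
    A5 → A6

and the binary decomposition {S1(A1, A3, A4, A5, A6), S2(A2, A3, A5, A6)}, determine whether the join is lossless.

Common attributes: S1 ∩ S2 = {A3, A5, A6}.
Closure of {A3, A5, A6}: A5, A6 → A1, A2 applies, adding A1, A2; A1, A2, A3 → A4, A5 applies, adding A4. So (A3, A5, A6)⁺ = {A1, A2, A3, A4, A5, A6}.
This closure contains every attribute of S1, so S1 ∩ S2 → S1. The join is lossless.

Yes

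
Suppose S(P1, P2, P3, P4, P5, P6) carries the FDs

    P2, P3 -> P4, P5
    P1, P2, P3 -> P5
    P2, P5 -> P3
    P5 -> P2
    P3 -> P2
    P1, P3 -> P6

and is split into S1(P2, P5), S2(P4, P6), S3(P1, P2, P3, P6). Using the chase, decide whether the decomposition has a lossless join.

No

Chase test. Columns are P1, P2, P3, P4, P5, P6; row i has aⱼ where attribute j ∈ Si, else bᵢⱼ.
Initial tableau (one row per fragment):
  row 1: b11 a2 b13 b14 a5 b16
  row 2: b21 b22 b23 a4 b25 a6
  row 3: a1 a2 a3 b34 b35 a6
No row becomes fully distinguished — the join is lossy.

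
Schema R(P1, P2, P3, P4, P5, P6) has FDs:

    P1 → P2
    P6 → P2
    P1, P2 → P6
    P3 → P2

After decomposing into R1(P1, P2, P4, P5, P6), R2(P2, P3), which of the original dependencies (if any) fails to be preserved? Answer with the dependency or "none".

none

P1 → P2 lies within R1.
P6 → P2 lies within R1.
P1, P2 → P6 lies within R1.
P3 → P2 lies within R2.
Every dependency is enforceable on the fragments, so the decomposition is dependency-preserving.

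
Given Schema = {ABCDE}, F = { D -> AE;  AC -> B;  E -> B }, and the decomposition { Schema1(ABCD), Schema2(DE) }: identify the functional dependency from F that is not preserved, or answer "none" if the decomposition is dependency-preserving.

E -> B

Check E → B: no single fragment contains all of {BE}, and the restricted closure of {E} across the fragments never reaches {B}.
D → AE is preserved.
AC → B is preserved.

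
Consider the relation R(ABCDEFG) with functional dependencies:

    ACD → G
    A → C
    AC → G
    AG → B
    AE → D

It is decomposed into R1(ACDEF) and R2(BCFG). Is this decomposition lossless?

Common attributes: R1 ∩ R2 = {CF}.
No dependency enlarges {CF}, so (CF)⁺ = {CF}.
The closure contains neither all of R1 = {ACDEF} nor all of R2 = {BCFG}, so the common attributes are not a superkey of either fragment. The join is lossy.

No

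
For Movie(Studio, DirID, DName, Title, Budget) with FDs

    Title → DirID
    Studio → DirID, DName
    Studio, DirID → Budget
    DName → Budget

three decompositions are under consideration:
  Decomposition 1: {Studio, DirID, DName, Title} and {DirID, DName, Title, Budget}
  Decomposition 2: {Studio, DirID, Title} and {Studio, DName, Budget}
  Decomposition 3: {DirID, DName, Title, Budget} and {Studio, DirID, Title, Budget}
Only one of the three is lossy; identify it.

Decomposition 1: common = {DirID, DName, Title}, closure = {DirID, DName, Title, Budget} → lossless.
Decomposition 2: common = {Studio}, closure = {Studio, DirID, DName, Budget} → lossless.
Decomposition 3: common = {DirID, Title, Budget}, closure = {DirID, Title, Budget} → lossy.

Decomposition 3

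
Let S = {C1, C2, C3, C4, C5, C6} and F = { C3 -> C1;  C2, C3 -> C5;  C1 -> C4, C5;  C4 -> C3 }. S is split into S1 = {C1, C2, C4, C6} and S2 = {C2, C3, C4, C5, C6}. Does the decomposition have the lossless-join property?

Common attributes: S1 ∩ S2 = {C2, C4, C6}.
Closure of {C2, C4, C6}: C4 → C3 applies, adding C3; C3 → C1 applies, adding C1; C2, C3 → C5 applies, adding C5. So (C2, C4, C6)⁺ = {C1, C2, C3, C4, C5, C6}.
This closure contains every attribute of S1, so S1 ∩ S2 → S1. The join is lossless.

Yes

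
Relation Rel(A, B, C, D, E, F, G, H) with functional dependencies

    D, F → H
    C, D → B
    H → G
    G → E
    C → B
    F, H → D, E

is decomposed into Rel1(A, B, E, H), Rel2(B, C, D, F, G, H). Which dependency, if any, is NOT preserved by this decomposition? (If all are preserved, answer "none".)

Check G → E: no single fragment contains all of {E, G}, and the restricted closure of {G} across the fragments never reaches {E}.
D, F → H is preserved.
C, D → B is preserved.
H → G is preserved.
C → B is preserved.
F, H → D, E is preserved.

G → E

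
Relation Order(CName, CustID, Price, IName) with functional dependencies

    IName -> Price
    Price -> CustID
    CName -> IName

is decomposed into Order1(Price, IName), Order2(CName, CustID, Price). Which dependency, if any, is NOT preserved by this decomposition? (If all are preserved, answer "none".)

CName -> IName

Check CName → IName: no single fragment contains all of {CName, IName}, and the restricted closure of {CName} across the fragments never reaches {IName}.
IName → Price is preserved.
Price → CustID is preserved.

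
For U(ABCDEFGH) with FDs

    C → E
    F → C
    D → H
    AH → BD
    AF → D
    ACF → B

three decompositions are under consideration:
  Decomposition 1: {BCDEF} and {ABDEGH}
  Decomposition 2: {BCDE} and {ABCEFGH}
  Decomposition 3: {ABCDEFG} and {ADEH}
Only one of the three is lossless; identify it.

Decomposition 1: common = {BDE}, closure = {BDEH} → lossy.
Decomposition 2: common = {BCE}, closure = {BCE} → lossy.
Decomposition 3: common = {ADE}, closure = {ABDEH} → lossless.

Decomposition 3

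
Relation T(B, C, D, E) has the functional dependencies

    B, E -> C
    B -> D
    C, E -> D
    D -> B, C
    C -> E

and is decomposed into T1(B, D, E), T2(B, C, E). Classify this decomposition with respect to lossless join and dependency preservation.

lossless and dependency-preserving

Lossless test: (B, E)⁺ = {B, C, D, E}, which contains all of one fragment — lossless.
Dependency preservation: C, E → D; D → B, C are not contained in any single fragment, but the restricted closure of each left-hand side across the fragments still reaches the right-hand side; the remaining FDs each lie inside some fragment. All dependencies are preserved.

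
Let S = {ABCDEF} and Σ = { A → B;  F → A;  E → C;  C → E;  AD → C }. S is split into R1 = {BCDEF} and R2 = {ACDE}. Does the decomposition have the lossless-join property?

No

Common attributes: R1 ∩ R2 = {CDE}.
No dependency enlarges {CDE}, so (CDE)⁺ = {CDE}.
The closure contains neither all of R1 = {BCDEF} nor all of R2 = {ACDE}, so the common attributes are not a superkey of either fragment. The join is lossy.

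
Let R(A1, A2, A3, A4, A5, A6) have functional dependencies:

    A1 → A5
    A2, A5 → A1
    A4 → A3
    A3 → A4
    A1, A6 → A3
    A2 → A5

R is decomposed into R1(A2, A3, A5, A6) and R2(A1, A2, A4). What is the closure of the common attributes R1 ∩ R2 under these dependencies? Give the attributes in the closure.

A1, A2, A5

R1 ∩ R2 = {A2}.
A2 → A5 applies, adding A5
A2, A5 → A1 applies, adding A1
Closure: {A1, A2, A5}.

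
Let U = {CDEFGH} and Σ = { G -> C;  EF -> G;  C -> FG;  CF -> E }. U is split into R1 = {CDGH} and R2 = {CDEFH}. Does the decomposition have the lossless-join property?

Yes

Common attributes: R1 ∩ R2 = {CDH}.
Closure of {CDH}: C → FG applies, adding FG; CF → E applies, adding E. So (CDH)⁺ = {CDEFGH}.
This closure contains every attribute of R1, so R1 ∩ R2 → R1. The join is lossless.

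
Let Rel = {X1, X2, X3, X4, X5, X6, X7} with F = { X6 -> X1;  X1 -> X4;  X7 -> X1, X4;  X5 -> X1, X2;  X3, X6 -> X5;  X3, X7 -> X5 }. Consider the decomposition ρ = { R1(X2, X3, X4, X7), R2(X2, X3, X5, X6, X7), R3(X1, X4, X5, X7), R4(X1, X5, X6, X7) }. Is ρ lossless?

Chase test. Columns are X1, X2, X3, X4, X5, X6, X7; row i has aⱼ where attribute j ∈ Ri, else bᵢⱼ.
Initial tableau (one row per fragment):
  row 1: b11 a2 a3 a4 b15 b16 a7
  row 2: b21 a2 a3 b24 a5 a6 a7
  row 3: a1 b32 b33 a4 a5 b36 a7
  row 4: a1 b42 b43 b44 a5 a6 a7
Rows 2 and 4 agree on X6; apply X6→X1 and equate their X1 entries.
Rows 2 and 3 agree on X1; apply X1→X4 and equate their X4 entries.
Rows 2 and 4 agree on X1; apply X1→X4 and equate their X4 entries.
Rows 1 and 2 agree on X7; apply X7→X1, X4 and equate their X1, X4 entries.
Rows 2 and 3 agree on X5; apply X5→X1, X2 and equate their X1, X2 entries.
Rows 2 and 4 agree on X5; apply X5→X1, X2 and equate their X1, X2 entries.
Rows 1 and 2 agree on X3, X7; apply X3, X7→X5 and equate their X5 entries.
Row 2 is now all distinguished symbols — the join is lossless.

Yes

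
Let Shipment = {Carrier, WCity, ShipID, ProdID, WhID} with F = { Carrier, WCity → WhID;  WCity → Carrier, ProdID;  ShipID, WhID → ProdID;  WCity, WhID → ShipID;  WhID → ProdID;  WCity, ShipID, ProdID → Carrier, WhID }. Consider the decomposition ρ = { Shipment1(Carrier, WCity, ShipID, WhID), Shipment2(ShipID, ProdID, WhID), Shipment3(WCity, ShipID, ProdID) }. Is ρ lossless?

Chase test. Columns are Carrier, WCity, ShipID, ProdID, WhID; row i has aⱼ where attribute j ∈ Shipmenti, else bᵢⱼ.
Initial tableau (one row per fragment):
  row 1: a1 a2 a3 b14 a5
  row 2: b21 b22 a3 a4 a5
  row 3: b31 a2 a3 a4 b35
Rows 1 and 3 agree on WCity; apply WCity→Carrier, ProdID and equate their Carrier, ProdID entries.
Rows 1 and 3 agree on WCity, ShipID, ProdID; apply WCity, ShipID, ProdID→Carrier, WhID and equate their Carrier, WhID entries.
Row 1 is now all distinguished symbols — the join is lossless.

Yes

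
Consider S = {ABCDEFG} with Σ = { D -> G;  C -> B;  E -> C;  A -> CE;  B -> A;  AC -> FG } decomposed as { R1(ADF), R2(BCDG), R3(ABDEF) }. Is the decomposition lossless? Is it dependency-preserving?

Lossless test (chase): Rows 1 and 2 agree on D; apply D→G and equate their G entries. Rows 1 and 3 agree on D; apply D→G and equate their G entries. Rows 1 and 3 agree on A; apply A→CE and equate their CE entries. Rows 2 and 3 agree on B; apply B→A and equate their A entries. Rows 1 and 3 agree on C; apply C→B and equate their B entries. Rows 1 and 2 agree on A; apply A→CE and equate their CE entries. Rows 1 and 2 agree on AC; apply AC→FG and equate their FG entries. Row 1 is now all distinguished symbols — the join is lossless.
Dependency preservation: E → C; A → CE; AC → FG are not contained in any single fragment, but the restricted closure of each left-hand side across the fragments still reaches the right-hand side; the remaining FDs each lie inside some fragment. All dependencies are preserved.

lossless and dependency-preserving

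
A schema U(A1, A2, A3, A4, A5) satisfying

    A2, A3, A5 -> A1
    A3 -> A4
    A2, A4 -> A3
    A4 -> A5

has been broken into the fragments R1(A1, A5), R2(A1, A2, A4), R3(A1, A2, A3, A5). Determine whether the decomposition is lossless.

Chase test. Columns are A1, A2, A3, A4, A5; row i has aⱼ where attribute j ∈ Ri, else bᵢⱼ.
Initial tableau (one row per fragment):
  row 1: a1 b12 b13 b14 a5
  row 2: a1 a2 b23 a4 b25
  row 3: a1 a2 a3 b34 a5
No row becomes fully distinguished — the join is lossy.

No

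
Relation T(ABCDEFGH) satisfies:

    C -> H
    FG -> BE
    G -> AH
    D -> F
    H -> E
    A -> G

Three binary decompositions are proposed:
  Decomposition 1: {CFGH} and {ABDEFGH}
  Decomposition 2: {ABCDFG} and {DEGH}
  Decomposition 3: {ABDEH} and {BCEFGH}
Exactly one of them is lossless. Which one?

Decomposition 2

Decomposition 1: common = {FGH}, closure = {ABEFGH} → lossy.
Decomposition 2: common = {DG}, closure = {ABDEFGH} → lossless.
Decomposition 3: common = {BEH}, closure = {BEH} → lossy.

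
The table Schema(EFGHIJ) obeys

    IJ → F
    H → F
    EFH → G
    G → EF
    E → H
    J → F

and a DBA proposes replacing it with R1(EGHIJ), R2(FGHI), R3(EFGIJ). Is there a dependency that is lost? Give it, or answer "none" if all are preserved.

IJ → F lies within R3.
H → F lies within R2.
EFH → G: restricted closure across fragments reaches G.
G → EF lies within R3.
E → H lies within R1.
J → F lies within R3.
Every dependency is enforceable on the fragments, so the decomposition is dependency-preserving.

none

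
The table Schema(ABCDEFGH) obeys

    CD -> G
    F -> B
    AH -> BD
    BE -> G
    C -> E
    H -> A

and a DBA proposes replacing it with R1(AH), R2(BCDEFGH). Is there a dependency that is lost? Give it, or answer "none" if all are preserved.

CD → G lies within R2.
F → B lies within R2.
AH → BD: restricted closure across fragments reaches BD.
BE → G lies within R2.
C → E lies within R2.
H → A lies within R1.
Every dependency is enforceable on the fragments, so the decomposition is dependency-preserving.

none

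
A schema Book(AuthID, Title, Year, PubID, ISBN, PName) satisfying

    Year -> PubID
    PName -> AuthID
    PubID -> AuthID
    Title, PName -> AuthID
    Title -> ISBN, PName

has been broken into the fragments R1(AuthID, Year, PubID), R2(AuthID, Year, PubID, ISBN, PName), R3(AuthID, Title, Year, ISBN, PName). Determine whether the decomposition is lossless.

Chase test. Columns are AuthID, Title, Year, PubID, ISBN, PName; row i has aⱼ where attribute j ∈ Ri, else bᵢⱼ.
Initial tableau (one row per fragment):
  row 1: a1 b12 a3 a4 b15 b16
  row 2: a1 b22 a3 a4 a5 a6
  row 3: a1 a2 a3 b34 a5 a6
Rows 1 and 3 agree on Year; apply Year→PubID and equate their PubID entries.
Row 3 is now all distinguished symbols — the join is lossless.

Yes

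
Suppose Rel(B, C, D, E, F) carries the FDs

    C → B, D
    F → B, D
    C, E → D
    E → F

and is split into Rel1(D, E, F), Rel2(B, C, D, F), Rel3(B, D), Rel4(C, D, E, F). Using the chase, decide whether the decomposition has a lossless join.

Yes

Chase test. Columns are B, C, D, E, F; row i has aⱼ where attribute j ∈ Reli, else bᵢⱼ.
Initial tableau (one row per fragment):
  row 1: b11 b12 a3 a4 a5
  row 2: a1 a2 a3 b24 a5
  row 3: a1 b32 a3 b34 b35
  row 4: b41 a2 a3 a4 a5
Rows 2 and 4 agree on C; apply C→B, D and equate their B, D entries.
Rows 1 and 2 agree on F; apply F→B, D and equate their B, D entries.
Row 4 is now all distinguished symbols — the join is lossless.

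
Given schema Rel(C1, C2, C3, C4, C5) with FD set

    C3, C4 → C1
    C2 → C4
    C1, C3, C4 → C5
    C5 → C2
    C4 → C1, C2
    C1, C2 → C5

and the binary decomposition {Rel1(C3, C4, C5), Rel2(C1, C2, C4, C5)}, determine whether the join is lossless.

Common attributes: Rel1 ∩ Rel2 = {C4, C5}.
Closure of {C4, C5}: C5 → C2 applies, adding C2; C4 → C1, C2 applies, adding C1. So (C4, C5)⁺ = {C1, C2, C4, C5}.
This closure contains every attribute of Rel2, so Rel1 ∩ Rel2 → Rel2. The join is lossless.

Yes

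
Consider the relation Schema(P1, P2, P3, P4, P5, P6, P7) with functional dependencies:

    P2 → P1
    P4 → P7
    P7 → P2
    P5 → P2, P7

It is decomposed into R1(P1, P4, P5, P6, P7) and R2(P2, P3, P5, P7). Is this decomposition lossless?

No

Common attributes: R1 ∩ R2 = {P5, P7}.
Closure of {P5, P7}: P7 → P2 applies, adding P2; P2 → P1 applies, adding P1. So (P5, P7)⁺ = {P1, P2, P5, P7}.
The closure contains neither all of R1 = {P1, P4, P5, P6, P7} nor all of R2 = {P2, P3, P5, P7}, so the common attributes are not a superkey of either fragment. The join is lossy.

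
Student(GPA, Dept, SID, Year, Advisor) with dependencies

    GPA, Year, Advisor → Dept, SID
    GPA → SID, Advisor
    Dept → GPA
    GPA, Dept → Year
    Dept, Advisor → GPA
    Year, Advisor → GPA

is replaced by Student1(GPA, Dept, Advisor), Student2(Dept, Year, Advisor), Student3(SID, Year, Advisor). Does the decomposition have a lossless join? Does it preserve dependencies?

lossless but not dependency-preserving

Lossless test (chase): Rows 1 and 2 agree on Dept; apply Dept→GPA and equate their GPA entries. Rows 1 and 2 agree on GPA, Dept; apply GPA, Dept→Year and equate their Year entries. Rows 1 and 3 agree on Year, Advisor; apply Year, Advisor→GPA and equate their GPA entries. Rows 1 and 2 agree on GPA, Year, Advisor; apply GPA, Year, Advisor→Dept, SID and equate their Dept, SID entries. Rows 1 and 3 agree on GPA, Year, Advisor; apply GPA, Year, Advisor→Dept, SID and equate their Dept, SID entries. Row 1 is now all distinguished symbols — the join is lossless.
Dependency preservation: the restricted closure of {GPA} across the fragments never reaches {SID, Advisor}, so GPA → SID, Advisor cannot be enforced without a join — not preserved.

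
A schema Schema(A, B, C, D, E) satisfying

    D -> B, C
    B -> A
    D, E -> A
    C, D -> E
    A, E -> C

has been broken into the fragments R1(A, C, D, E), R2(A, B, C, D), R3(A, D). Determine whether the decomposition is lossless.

Chase test. Columns are A, B, C, D, E; row i has aⱼ where attribute j ∈ Ri, else bᵢⱼ.
Initial tableau (one row per fragment):
  row 1: a1 b12 a3 a4 a5
  row 2: a1 a2 a3 a4 b25
  row 3: a1 b32 b33 a4 b35
Rows 1 and 2 agree on D; apply D→B, C and equate their B, C entries.
Rows 1 and 3 agree on D; apply D→B, C and equate their B, C entries.
Rows 1 and 2 agree on C, D; apply C, D→E and equate their E entries.
Rows 1 and 3 agree on C, D; apply C, D→E and equate their E entries.
Row 1 is now all distinguished symbols — the join is lossless.

Yes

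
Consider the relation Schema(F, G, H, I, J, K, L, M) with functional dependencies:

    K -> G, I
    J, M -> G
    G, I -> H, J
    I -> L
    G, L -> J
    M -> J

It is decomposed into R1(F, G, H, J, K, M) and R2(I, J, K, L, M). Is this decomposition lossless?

Common attributes: R1 ∩ R2 = {J, K, M}.
Closure of {J, K, M}: K → G, I applies, adding G, I; G, I → H, J applies, adding H; I → L applies, adding L. So (J, K, M)⁺ = {G, H, I, J, K, L, M}.
This closure contains every attribute of R2, so R1 ∩ R2 → R2. The join is lossless.

Yes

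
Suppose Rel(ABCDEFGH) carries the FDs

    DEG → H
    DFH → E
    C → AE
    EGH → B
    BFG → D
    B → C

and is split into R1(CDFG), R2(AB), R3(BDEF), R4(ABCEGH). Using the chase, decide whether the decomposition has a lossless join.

No

Chase test. Columns are ABCDEFGH; row i has aⱼ where attribute j ∈ Ri, else bᵢⱼ.
Initial tableau (one row per fragment):
  row 1: b11 b12 a3 a4 b15 a6 a7 b18
  row 2: a1 a2 b23 b24 b25 b26 b27 b28
  row 3: b31 a2 b33 a4 a5 a6 b37 b38
  row 4: a1 a2 a3 b44 a5 b46 a7 a8
Rows 1 and 4 agree on C; apply C→AE and equate their AE entries.
Rows 2 and 3 agree on B; apply B→C and equate their C entries.
Rows 2 and 4 agree on B; apply B→C and equate their C entries.
Rows 1 and 2 agree on C; apply C→AE and equate their AE entries.
Rows 1 and 3 agree on C; apply C→AE and equate their AE entries.
No row becomes fully distinguished — the join is lossy.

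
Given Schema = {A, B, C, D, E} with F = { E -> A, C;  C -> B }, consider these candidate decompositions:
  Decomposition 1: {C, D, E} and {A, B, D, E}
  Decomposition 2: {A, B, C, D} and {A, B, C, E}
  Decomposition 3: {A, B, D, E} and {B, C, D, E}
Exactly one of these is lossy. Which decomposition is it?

Decomposition 2

Decomposition 1: common = {D, E}, closure = {A, B, C, D, E} → lossless.
Decomposition 2: common = {A, B, C}, closure = {A, B, C} → lossy.
Decomposition 3: common = {B, D, E}, closure = {A, B, C, D, E} → lossless.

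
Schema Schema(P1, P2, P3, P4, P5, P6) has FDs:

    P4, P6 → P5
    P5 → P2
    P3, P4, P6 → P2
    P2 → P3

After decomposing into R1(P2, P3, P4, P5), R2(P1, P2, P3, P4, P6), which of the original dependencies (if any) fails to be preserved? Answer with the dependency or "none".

Check P4, P6 → P5: no single fragment contains all of {P4, P5, P6}, and the restricted closure of {P4, P6} across the fragments never reaches {P5}.
P5 → P2 is preserved.
P3, P4, P6 → P2 is preserved.
P2 → P3 is preserved.

P4, P6 → P5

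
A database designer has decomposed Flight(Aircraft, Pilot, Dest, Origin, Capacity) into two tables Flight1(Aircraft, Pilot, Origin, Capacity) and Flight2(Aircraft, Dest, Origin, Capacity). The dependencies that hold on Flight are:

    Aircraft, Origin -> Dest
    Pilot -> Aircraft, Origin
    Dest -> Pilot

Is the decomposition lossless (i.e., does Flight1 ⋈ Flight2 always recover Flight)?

Common attributes: Flight1 ∩ Flight2 = {Aircraft, Origin, Capacity}.
Closure of {Aircraft, Origin, Capacity}: Aircraft, Origin → Dest applies, adding Dest; Dest → Pilot applies, adding Pilot. So (Aircraft, Origin, Capacity)⁺ = {Aircraft, Pilot, Dest, Origin, Capacity}.
This closure contains every attribute of Flight1, so Flight1 ∩ Flight2 → Flight1. The join is lossless.

Yes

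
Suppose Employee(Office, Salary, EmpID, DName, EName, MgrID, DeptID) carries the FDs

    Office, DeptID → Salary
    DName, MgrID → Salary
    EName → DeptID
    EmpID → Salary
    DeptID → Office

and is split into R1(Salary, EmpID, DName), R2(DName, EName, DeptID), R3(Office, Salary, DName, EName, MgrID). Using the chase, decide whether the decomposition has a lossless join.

No

Chase test. Columns are Office, Salary, EmpID, DName, EName, MgrID, DeptID; row i has aⱼ where attribute j ∈ Ri, else bᵢⱼ.
Initial tableau (one row per fragment):
  row 1: b11 a2 a3 a4 b15 b16 b17
  row 2: b21 b22 b23 a4 a5 b26 a7
  row 3: a1 a2 b33 a4 a5 a6 b37
Rows 2 and 3 agree on EName; apply EName→DeptID and equate their DeptID entries.
Rows 2 and 3 agree on DeptID; apply DeptID→Office and equate their Office entries.
Rows 2 and 3 agree on Office, DeptID; apply Office, DeptID→Salary and equate their Salary entries.
No row becomes fully distinguished — the join is lossy.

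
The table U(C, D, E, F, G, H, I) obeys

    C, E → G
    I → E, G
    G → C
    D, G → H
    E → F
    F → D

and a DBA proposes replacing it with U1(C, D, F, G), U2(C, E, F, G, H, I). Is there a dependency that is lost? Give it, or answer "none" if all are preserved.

D, G → H

Check D, G → H: no single fragment contains all of {D, G, H}, and the restricted closure of {D, G} across the fragments never reaches {H}.
C, E → G is preserved.
I → E, G is preserved.
G → C is preserved.
E → F is preserved.
F → D is preserved.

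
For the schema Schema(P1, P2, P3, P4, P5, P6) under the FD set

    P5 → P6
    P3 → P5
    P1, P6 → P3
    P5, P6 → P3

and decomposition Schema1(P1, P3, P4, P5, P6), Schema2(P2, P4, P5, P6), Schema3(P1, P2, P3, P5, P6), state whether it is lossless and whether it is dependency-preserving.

Lossless test (chase): Rows 1 and 2 agree on P5, P6; apply P5, P6→P3 and equate their P3 entries. No row becomes fully distinguished — the join is lossy.
Dependency preservation: every FD's attributes lie within a single fragment, so each can be enforced locally — preserved.

lossy but dependency-preserving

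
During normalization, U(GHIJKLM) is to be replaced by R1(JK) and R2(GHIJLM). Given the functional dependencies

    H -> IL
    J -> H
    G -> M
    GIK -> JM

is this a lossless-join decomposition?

Common attributes: R1 ∩ R2 = {J}.
Closure of {J}: J → H applies, adding H; H → IL applies, adding IL. So (J)⁺ = {HIJL}.
The closure contains neither all of R1 = {JK} nor all of R2 = {GHIJLM}, so the common attributes are not a superkey of either fragment. The join is lossy.

No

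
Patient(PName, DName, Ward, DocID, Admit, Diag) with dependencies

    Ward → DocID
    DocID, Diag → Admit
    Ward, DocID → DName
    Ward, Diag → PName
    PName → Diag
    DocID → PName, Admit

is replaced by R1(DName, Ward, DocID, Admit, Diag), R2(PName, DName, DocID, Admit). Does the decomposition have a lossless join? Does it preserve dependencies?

Lossless test: (DName, DocID, Admit)⁺ = {PName, DName, DocID, Admit, Diag}, which contains all of one fragment — lossless.
Dependency preservation: the restricted closure of {PName} across the fragments never reaches {Diag}, so PName → Diag cannot be enforced without a join — not preserved.

lossless but not dependency-preserving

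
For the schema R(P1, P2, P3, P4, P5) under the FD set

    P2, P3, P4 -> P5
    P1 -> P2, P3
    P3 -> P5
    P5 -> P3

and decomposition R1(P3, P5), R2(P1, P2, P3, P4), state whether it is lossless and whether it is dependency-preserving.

lossless and dependency-preserving

Lossless test: (P3)⁺ = {P3, P5}, which contains all of one fragment — lossless.
Dependency preservation: P2, P3, P4 → P5 is not contained in any single fragment, but the restricted closure of its left-hand side across the fragments still reaches the right-hand side; the remaining FDs each lie inside some fragment. All dependencies are preserved.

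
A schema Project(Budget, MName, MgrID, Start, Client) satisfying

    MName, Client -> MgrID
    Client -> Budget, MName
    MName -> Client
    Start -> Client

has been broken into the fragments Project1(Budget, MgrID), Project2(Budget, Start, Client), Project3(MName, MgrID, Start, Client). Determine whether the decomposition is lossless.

Yes

Chase test. Columns are Budget, MName, MgrID, Start, Client; row i has aⱼ where attribute j ∈ Projecti, else bᵢⱼ.
Initial tableau (one row per fragment):
  row 1: a1 b12 a3 b14 b15
  row 2: a1 b22 b23 a4 a5
  row 3: b31 a2 a3 a4 a5
Rows 2 and 3 agree on Client; apply Client→Budget, MName and equate their Budget, MName entries.
Rows 2 and 3 agree on MName, Client; apply MName, Client→MgrID and equate their MgrID entries.
Row 2 is now all distinguished symbols — the join is lossless.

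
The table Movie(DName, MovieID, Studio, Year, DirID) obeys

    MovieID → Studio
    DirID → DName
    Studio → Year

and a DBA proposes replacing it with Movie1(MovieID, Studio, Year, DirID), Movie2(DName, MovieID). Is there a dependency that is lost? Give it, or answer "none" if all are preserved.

DirID → DName

Check DirID → DName: no single fragment contains all of {DName, DirID}, and the restricted closure of {DirID} across the fragments never reaches {DName}.
MovieID → Studio is preserved.
Studio → Year is preserved.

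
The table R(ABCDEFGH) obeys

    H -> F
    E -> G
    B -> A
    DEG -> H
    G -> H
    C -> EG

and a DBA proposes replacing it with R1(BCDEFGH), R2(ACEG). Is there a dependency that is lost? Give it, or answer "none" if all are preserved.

B -> A

Check B → A: no single fragment contains all of {AB}, and the restricted closure of {B} across the fragments never reaches {A}.
H → F is preserved.
E → G is preserved.
DEG → H is preserved.
G → H is preserved.
C → EG is preserved.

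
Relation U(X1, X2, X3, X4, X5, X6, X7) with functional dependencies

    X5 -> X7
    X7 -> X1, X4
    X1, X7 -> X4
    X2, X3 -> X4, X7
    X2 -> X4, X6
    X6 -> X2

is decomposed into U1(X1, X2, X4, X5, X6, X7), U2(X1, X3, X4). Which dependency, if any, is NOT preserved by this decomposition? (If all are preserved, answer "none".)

Check X2, X3 → X4, X7: no single fragment contains all of {X2, X3, X4, X7}, and the restricted closure of {X2, X3} across the fragments never reaches {X4, X7}.
X5 → X7 is preserved.
X7 → X1, X4 is preserved.
X1, X7 → X4 is preserved.
X2 → X4, X6 is preserved.
X6 → X2 is preserved.

X2, X3 -> X4, X7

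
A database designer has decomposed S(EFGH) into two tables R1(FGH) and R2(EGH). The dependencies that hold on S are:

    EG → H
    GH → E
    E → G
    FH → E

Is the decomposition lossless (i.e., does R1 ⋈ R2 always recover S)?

Common attributes: R1 ∩ R2 = {GH}.
Closure of {GH}: GH → E applies, adding E. So (GH)⁺ = {EGH}.
This closure contains every attribute of R2, so R1 ∩ R2 → R2. The join is lossless.

Yes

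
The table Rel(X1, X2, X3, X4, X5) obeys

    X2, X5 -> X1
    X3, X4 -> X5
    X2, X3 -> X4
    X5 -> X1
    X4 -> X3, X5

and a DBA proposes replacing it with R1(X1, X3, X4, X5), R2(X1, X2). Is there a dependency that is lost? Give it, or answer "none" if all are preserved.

Check X2, X3 → X4: no single fragment contains all of {X2, X3, X4}, and the restricted closure of {X2, X3} across the fragments never reaches {X4}.
X2, X5 → X1 is preserved.
X3, X4 → X5 is preserved.
X5 → X1 is preserved.
X4 → X3, X5 is preserved.

X2, X3 -> X4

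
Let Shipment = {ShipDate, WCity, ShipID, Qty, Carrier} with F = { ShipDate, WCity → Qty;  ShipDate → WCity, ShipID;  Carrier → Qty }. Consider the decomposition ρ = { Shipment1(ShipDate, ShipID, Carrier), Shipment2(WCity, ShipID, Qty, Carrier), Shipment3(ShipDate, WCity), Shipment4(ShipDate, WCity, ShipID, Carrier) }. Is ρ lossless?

Yes

Chase test. Columns are ShipDate, WCity, ShipID, Qty, Carrier; row i has aⱼ where attribute j ∈ Shipmenti, else bᵢⱼ.
Initial tableau (one row per fragment):
  row 1: a1 b12 a3 b14 a5
  row 2: b21 a2 a3 a4 a5
  row 3: a1 a2 b33 b34 b35
  row 4: a1 a2 a3 b44 a5
Rows 3 and 4 agree on ShipDate, WCity; apply ShipDate, WCity→Qty and equate their Qty entries.
Rows 1 and 3 agree on ShipDate; apply ShipDate→WCity, ShipID and equate their WCity, ShipID entries.
Rows 1 and 2 agree on Carrier; apply Carrier→Qty and equate their Qty entries.
Rows 1 and 4 agree on Carrier; apply Carrier→Qty and equate their Qty entries.
Row 1 is now all distinguished symbols — the join is lossless.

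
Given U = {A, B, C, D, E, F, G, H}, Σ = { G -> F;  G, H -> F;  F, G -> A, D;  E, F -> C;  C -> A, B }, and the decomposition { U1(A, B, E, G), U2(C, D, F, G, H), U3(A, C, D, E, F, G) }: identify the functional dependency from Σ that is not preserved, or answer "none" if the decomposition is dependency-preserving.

Check C → A, B: no single fragment contains all of {A, B, C}, and the restricted closure of {C} across the fragments never reaches {A, B}.
G → F is preserved.
G, H → F is preserved.
F, G → A, D is preserved.
E, F → C is preserved.

C -> A, B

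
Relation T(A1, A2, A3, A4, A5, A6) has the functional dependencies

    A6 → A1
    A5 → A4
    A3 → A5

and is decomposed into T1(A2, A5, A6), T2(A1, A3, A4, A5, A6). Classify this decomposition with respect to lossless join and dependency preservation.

lossy but dependency-preserving

Lossless test: (A5, A6)⁺ = {A1, A4, A5, A6}, which is a superkey of neither fragment — lossy.
Dependency preservation: every FD's attributes lie within a single fragment, so each can be enforced locally — preserved.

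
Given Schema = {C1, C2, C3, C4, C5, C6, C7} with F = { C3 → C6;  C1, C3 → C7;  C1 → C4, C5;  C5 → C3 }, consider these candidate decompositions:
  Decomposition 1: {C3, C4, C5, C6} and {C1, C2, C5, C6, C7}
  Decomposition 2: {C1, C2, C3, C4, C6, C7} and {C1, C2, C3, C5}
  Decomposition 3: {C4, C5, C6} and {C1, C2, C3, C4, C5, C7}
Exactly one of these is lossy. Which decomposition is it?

Decomposition 1: common = {C5, C6}, closure = {C3, C5, C6} → lossy.
Decomposition 2: common = {C1, C2, C3}, closure = {C1, C2, C3, C4, C5, C6, C7} → lossless.
Decomposition 3: common = {C4, C5}, closure = {C3, C4, C5, C6} → lossless.

Decomposition 1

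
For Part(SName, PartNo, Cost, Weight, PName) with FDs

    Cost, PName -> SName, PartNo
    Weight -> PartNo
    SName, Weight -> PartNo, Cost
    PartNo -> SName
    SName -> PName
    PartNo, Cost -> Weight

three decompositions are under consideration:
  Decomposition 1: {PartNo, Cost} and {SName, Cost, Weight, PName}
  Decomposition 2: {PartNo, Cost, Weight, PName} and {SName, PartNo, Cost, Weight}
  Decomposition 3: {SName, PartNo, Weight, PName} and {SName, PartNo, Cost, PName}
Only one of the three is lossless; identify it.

Decomposition 1: common = {Cost}, closure = {Cost} → lossy.
Decomposition 2: common = {PartNo, Cost, Weight}, closure = {SName, PartNo, Cost, Weight, PName} → lossless.
Decomposition 3: common = {SName, PartNo, PName}, closure = {SName, PartNo, PName} → lossy.

Decomposition 2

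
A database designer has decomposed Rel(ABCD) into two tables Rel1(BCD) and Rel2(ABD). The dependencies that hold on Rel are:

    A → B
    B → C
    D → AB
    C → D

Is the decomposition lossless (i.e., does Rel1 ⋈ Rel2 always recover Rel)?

Yes

Common attributes: Rel1 ∩ Rel2 = {BD}.
Closure of {BD}: B → C applies, adding C; D → AB applies, adding A. So (BD)⁺ = {ABCD}.
This closure contains every attribute of Rel1, so Rel1 ∩ Rel2 → Rel1. The join is lossless.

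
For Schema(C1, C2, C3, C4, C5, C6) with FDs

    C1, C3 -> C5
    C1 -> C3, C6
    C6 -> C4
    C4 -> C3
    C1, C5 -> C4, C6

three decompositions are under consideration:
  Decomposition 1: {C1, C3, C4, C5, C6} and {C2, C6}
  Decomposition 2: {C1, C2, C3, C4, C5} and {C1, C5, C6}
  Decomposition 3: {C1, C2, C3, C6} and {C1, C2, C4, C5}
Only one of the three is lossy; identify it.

Decomposition 1: common = {C6}, closure = {C3, C4, C6} → lossy.
Decomposition 2: common = {C1, C5}, closure = {C1, C3, C4, C5, C6} → lossless.
Decomposition 3: common = {C1, C2}, closure = {C1, C2, C3, C4, C5, C6} → lossless.

Decomposition 1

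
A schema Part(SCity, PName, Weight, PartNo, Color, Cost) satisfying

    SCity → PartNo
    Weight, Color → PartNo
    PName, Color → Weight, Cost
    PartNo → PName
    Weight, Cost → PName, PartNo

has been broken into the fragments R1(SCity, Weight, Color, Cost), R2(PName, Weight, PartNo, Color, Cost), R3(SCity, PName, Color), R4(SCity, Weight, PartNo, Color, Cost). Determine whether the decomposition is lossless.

Yes

Chase test. Columns are SCity, PName, Weight, PartNo, Color, Cost; row i has aⱼ where attribute j ∈ Ri, else bᵢⱼ.
Initial tableau (one row per fragment):
  row 1: a1 b12 a3 b14 a5 a6
  row 2: b21 a2 a3 a4 a5 a6
  row 3: a1 a2 b33 b34 a5 b36
  row 4: a1 b42 a3 a4 a5 a6
Rows 1 and 3 agree on SCity; apply SCity→PartNo and equate their PartNo entries.
Rows 1 and 4 agree on SCity; apply SCity→PartNo and equate their PartNo entries.
Rows 2 and 3 agree on PName, Color; apply PName, Color→Weight, Cost and equate their Weight, Cost entries.
Rows 1 and 2 agree on PartNo; apply PartNo→PName and equate their PName entries.
Rows 1 and 4 agree on PartNo; apply PartNo→PName and equate their PName entries.
Row 1 is now all distinguished symbols — the join is lossless.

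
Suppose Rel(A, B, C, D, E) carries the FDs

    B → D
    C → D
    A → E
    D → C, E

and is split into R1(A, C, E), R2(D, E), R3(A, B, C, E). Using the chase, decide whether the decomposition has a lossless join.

Chase test. Columns are A, B, C, D, E; row i has aⱼ where attribute j ∈ Ri, else bᵢⱼ.
Initial tableau (one row per fragment):
  row 1: a1 b12 a3 b14 a5
  row 2: b21 b22 b23 a4 a5
  row 3: a1 a2 a3 b34 a5
Rows 1 and 3 agree on C; apply C→D and equate their D entries.
No row becomes fully distinguished — the join is lossy.

No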